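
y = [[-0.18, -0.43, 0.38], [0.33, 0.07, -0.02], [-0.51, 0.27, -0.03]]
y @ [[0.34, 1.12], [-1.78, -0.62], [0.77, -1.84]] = [[1.0, -0.63], [-0.03, 0.36], [-0.68, -0.68]]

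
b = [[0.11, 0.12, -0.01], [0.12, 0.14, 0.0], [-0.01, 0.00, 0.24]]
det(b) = 0.00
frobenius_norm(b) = 0.34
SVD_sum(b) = [[0.08, 0.09, -0.08], [0.09, 0.09, -0.08], [-0.08, -0.08, 0.08]] + [[0.03, 0.03, 0.07], [0.03, 0.04, 0.08], [0.07, 0.08, 0.16]] + [[0.00, -0.00, 0.0], [-0.00, 0.0, -0.0], [0.0, -0.0, 0.00]]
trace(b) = 0.49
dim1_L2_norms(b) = [0.16, 0.18, 0.24]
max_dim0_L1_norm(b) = 0.26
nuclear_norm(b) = 0.49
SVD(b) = [[-0.57, 0.34, -0.75], [-0.62, 0.43, 0.66], [0.55, 0.83, -0.03]] @ diag([0.2502877776510408, 0.23588424049397855, 0.0038279818549806785]) @ [[-0.57, -0.62, 0.55], [0.34, 0.43, 0.83], [-0.75, 0.66, -0.03]]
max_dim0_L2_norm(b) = 0.24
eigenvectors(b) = [[-0.75, 0.57, 0.34],  [0.66, 0.62, 0.43],  [-0.03, -0.55, 0.83]]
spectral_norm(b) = 0.25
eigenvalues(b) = [0.0, 0.25, 0.24]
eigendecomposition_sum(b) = [[0.0,-0.00,0.00], [-0.00,0.0,-0.00], [0.0,-0.0,0.0]] + [[0.08, 0.09, -0.08],  [0.09, 0.09, -0.08],  [-0.08, -0.08, 0.08]] + [[0.03, 0.03, 0.07], [0.03, 0.04, 0.08], [0.07, 0.08, 0.16]]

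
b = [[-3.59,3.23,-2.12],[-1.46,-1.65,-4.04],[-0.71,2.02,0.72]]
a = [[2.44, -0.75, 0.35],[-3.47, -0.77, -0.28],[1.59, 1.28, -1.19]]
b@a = [[-23.34, -2.51, 0.36], [-4.26, -2.81, 4.76], [-7.60, -0.10, -1.67]]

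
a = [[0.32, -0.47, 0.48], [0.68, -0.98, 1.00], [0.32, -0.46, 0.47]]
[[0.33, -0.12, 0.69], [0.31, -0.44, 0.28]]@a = [[0.24, -0.35, 0.36], [-0.11, 0.16, -0.16]]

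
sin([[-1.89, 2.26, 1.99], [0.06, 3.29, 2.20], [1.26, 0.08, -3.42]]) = [[-0.49, 0.12, -0.75], [0.28, -0.48, -0.22], [-0.79, 0.28, 0.48]]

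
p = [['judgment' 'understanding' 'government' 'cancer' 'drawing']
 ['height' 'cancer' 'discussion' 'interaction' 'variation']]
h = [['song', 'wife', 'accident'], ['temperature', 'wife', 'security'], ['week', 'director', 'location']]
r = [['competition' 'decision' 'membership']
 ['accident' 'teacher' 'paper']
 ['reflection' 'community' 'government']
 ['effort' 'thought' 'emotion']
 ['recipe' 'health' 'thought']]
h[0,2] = 'accident'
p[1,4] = 'variation'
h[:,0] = ['song', 'temperature', 'week']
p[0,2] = 'government'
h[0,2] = 'accident'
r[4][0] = 'recipe'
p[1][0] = 'height'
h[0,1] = 'wife'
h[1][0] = 'temperature'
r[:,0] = ['competition', 'accident', 'reflection', 'effort', 'recipe']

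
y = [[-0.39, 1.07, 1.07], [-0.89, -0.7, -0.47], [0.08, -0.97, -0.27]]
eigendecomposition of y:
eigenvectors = [[0.76+0.00j, 0.76-0.00j, (0.3+0j)], [(0.01+0.5j), 0.01-0.50j, (-0.55+0j)], [-0.37+0.19j, -0.37-0.19j, 0.78+0.00j]]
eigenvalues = [(-0.9+0.98j), (-0.9-0.98j), (0.44+0j)]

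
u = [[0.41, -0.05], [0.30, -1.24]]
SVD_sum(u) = [[0.04, -0.15], [0.35, -1.23]] + [[0.37, 0.1],  [-0.05, -0.01]]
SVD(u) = [[0.12, 0.99],[0.99, -0.12]] @ diag([1.2848046844094736, 0.38402724241839004]) @ [[0.27, -0.96], [0.96, 0.27]]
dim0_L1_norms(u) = [0.71, 1.29]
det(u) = -0.49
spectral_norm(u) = 1.28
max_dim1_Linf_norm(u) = 1.24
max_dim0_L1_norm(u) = 1.29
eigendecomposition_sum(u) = [[0.4, -0.01], [0.07, -0.0]] + [[0.01, -0.04], [0.23, -1.24]]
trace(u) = -0.83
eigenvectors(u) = [[0.98, 0.03],[0.18, 1.00]]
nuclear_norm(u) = 1.67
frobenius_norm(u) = 1.34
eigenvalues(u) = [0.4, -1.23]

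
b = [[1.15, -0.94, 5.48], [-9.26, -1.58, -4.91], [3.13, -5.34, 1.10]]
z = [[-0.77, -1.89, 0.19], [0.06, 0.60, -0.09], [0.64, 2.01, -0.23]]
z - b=[[-1.92, -0.95, -5.29], [9.32, 2.18, 4.82], [-2.49, 7.35, -1.33]]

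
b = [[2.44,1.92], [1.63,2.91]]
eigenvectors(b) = [[-0.78, -0.69],[0.63, -0.72]]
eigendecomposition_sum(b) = [[0.50, -0.48], [-0.41, 0.39]] + [[1.94, 2.4], [2.04, 2.52]]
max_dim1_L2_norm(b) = 3.34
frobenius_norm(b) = 4.56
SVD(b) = [[-0.68, -0.73],[-0.73, 0.68]] @ diag([4.46941578410299, 0.8884382639278073]) @ [[-0.64, -0.77], [-0.77, 0.64]]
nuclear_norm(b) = 5.36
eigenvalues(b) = [0.89, 4.46]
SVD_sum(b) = [[1.94, 2.34], [2.09, 2.52]] + [[0.50, -0.42], [-0.46, 0.39]]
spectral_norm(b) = 4.47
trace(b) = 5.35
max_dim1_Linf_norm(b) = 2.91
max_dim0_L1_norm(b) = 4.83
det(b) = 3.97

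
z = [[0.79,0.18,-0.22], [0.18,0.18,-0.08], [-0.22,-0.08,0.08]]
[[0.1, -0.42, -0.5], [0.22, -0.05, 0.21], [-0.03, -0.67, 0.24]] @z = [[0.11, -0.02, -0.03], [0.12, 0.01, -0.03], [-0.2, -0.15, 0.08]]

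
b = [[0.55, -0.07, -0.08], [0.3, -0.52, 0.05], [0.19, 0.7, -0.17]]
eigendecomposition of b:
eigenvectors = [[-0.80, -0.03, 0.16], [-0.27, 0.54, 0.19], [-0.53, -0.84, 0.97]]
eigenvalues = [0.47, -0.61, -0.0]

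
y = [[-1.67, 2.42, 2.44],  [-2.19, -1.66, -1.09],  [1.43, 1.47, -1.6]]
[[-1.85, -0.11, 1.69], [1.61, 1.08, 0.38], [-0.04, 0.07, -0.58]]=y@[[-0.19, -0.36, -0.43], [-0.39, 0.04, 0.22], [-0.5, -0.33, 0.18]]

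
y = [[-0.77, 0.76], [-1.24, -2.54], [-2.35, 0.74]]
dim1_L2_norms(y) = [1.08, 2.83, 2.46]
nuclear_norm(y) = 5.51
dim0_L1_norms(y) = [4.36, 4.04]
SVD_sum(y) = [[-0.02, -0.02],[-1.92, -1.83],[-0.86, -0.82]] + [[-0.75, 0.78], [0.68, -0.71], [-1.49, 1.56]]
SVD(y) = [[-0.01,  0.42],[-0.91,  -0.38],[-0.41,  0.83]] @ diag([2.905370693971726, 2.605498249972594]) @ [[0.72, 0.69], [-0.69, 0.72]]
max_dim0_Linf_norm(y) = 2.54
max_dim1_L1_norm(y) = 3.78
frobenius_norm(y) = 3.90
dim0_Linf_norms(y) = [2.35, 2.54]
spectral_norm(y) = 2.91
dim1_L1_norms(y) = [1.53, 3.78, 3.09]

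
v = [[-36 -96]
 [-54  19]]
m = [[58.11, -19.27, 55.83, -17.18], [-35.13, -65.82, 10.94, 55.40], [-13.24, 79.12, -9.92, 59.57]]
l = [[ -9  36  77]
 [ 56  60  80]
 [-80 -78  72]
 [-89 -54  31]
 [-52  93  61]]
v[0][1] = -96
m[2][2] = -9.92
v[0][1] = -96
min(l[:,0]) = -89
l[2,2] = 72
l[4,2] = 61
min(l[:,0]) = -89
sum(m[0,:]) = 77.49000000000001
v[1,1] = 19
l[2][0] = -80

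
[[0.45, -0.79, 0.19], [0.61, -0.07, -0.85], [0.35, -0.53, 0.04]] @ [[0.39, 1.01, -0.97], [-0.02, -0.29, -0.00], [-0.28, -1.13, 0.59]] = [[0.14, 0.47, -0.32], [0.48, 1.60, -1.09], [0.14, 0.46, -0.32]]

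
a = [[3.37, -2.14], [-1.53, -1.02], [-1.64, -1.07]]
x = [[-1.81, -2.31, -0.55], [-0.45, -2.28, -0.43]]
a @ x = [[-5.14, -2.91, -0.93], [3.23, 5.86, 1.28], [3.45, 6.23, 1.36]]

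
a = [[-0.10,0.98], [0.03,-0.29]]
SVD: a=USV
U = [[-0.96, 0.28], [0.28, 0.96]]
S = [1.03, 0.0]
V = [[0.1, -0.99],[0.99, 0.10]]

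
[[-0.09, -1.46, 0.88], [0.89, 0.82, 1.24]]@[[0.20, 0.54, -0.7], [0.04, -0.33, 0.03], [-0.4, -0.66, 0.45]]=[[-0.43, -0.15, 0.42], [-0.29, -0.61, -0.04]]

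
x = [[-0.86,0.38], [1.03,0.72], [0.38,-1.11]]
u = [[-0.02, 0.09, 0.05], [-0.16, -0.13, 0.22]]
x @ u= [[-0.04, -0.13, 0.04], [-0.14, -0.0, 0.21], [0.17, 0.18, -0.23]]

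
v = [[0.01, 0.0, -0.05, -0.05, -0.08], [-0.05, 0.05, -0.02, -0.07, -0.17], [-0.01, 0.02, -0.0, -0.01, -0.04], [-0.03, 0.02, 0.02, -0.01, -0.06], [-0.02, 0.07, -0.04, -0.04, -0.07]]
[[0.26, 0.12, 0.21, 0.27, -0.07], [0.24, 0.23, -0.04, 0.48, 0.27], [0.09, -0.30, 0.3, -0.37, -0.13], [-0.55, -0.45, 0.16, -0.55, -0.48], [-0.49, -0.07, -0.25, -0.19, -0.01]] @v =[[-0.01, 0.01, -0.01, -0.02, -0.06],[-0.03, 0.04, -0.02, -0.04, -0.10],[0.03, -0.03, -0.00, 0.02, 0.06],[0.04, -0.06, 0.04, 0.08, 0.18],[0.01, -0.01, 0.02, 0.03, 0.07]]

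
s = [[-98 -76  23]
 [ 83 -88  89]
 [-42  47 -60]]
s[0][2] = 23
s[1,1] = -88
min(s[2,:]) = -60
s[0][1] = -76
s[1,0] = 83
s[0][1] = -76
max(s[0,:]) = 23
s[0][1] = -76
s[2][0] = -42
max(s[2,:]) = 47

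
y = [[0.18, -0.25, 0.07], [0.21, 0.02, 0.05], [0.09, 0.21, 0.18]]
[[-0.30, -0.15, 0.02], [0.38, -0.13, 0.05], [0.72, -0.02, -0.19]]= y @ [[1.45, -0.64, 0.57],[2.4, 0.16, -0.03],[0.49, 0.02, -1.31]]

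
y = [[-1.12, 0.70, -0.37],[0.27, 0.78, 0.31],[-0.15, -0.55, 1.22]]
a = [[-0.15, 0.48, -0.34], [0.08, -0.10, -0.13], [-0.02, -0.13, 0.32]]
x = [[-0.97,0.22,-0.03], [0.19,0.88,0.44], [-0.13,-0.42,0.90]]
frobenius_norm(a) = 0.72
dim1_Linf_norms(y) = [1.12, 0.78, 1.22]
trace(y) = 0.88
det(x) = -1.00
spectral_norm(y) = 1.59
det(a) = 0.00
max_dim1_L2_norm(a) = 0.61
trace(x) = 0.81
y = x + a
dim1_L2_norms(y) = [1.37, 0.88, 1.35]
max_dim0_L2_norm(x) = 1.0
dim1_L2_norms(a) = [0.61, 0.18, 0.35]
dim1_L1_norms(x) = [1.22, 1.51, 1.45]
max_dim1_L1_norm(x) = 1.51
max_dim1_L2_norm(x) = 1.0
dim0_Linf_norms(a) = [0.15, 0.48, 0.34]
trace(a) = 0.07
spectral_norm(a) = 0.67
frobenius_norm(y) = 2.11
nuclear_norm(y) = 3.55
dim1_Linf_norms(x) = [0.97, 0.88, 0.9]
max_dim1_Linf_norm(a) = 0.48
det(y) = -1.51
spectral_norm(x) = 1.00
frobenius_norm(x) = 1.73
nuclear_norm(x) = 3.00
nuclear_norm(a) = 0.94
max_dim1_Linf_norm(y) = 1.22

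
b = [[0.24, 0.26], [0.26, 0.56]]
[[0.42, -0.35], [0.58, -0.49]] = b@[[1.24, -1.03], [0.46, -0.39]]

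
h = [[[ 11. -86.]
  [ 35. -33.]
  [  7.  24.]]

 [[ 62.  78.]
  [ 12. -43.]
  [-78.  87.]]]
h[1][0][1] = 78.0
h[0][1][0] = 35.0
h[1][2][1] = 87.0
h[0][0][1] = -86.0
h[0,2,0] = 7.0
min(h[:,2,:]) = -78.0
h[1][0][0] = 62.0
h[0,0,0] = 11.0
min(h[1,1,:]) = -43.0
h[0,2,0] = 7.0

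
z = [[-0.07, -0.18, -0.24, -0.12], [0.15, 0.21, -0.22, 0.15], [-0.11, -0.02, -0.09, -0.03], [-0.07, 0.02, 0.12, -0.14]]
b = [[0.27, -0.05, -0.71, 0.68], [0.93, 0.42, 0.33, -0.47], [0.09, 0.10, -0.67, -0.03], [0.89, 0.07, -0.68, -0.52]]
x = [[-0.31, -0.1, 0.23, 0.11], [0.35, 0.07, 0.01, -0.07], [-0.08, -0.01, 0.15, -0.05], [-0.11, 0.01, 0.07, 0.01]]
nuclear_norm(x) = 0.87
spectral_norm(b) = 1.56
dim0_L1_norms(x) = [0.85, 0.19, 0.46, 0.24]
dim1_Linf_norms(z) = [0.24, 0.22, 0.11, 0.14]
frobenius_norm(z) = 0.55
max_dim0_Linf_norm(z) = 0.24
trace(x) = -0.08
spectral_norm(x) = 0.55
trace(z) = -0.09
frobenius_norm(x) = 0.59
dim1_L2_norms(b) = [1.02, 1.17, 0.68, 1.24]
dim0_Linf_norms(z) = [0.15, 0.21, 0.24, 0.15]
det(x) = 0.00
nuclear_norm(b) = 3.60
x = z @ b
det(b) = 0.23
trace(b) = -0.50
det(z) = 0.00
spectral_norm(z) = 0.40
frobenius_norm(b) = 2.10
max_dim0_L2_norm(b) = 1.32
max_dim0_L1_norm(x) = 0.85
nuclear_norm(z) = 0.96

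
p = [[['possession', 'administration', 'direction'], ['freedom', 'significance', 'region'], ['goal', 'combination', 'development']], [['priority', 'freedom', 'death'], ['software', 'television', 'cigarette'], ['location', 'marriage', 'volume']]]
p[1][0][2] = 'death'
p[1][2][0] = 'location'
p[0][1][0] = 'freedom'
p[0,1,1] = 'significance'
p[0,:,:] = [['possession', 'administration', 'direction'], ['freedom', 'significance', 'region'], ['goal', 'combination', 'development']]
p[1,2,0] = 'location'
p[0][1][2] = 'region'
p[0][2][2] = 'development'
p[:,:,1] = [['administration', 'significance', 'combination'], ['freedom', 'television', 'marriage']]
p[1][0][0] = 'priority'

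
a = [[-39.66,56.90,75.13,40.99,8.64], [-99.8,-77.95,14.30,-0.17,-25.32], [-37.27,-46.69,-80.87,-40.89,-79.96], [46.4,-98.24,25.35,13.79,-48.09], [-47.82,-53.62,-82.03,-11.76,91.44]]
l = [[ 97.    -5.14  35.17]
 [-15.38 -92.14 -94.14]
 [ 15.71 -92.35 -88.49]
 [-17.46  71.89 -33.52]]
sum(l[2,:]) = -165.13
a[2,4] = -79.96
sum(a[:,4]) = -53.28999999999999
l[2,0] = 15.71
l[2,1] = -92.35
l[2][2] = -88.49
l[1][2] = -94.14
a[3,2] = 25.35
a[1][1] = -77.95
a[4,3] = -11.76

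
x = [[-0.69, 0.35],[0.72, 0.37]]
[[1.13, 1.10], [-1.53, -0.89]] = x @ [[-1.88, -1.41], [-0.47, 0.35]]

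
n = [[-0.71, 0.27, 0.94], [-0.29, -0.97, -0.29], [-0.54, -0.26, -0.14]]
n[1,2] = -0.289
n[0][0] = -0.71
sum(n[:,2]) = 0.51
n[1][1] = -0.967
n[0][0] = -0.71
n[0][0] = -0.71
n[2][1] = -0.262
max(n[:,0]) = -0.288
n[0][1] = 0.274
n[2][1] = -0.262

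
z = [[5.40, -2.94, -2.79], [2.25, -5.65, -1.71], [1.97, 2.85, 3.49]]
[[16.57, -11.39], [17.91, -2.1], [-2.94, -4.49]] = z @ [[1.80,-2.21],[-2.51,-0.66],[0.19,0.5]]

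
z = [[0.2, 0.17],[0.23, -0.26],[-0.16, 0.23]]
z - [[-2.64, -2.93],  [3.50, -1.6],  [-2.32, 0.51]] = [[2.84, 3.10], [-3.27, 1.34], [2.16, -0.28]]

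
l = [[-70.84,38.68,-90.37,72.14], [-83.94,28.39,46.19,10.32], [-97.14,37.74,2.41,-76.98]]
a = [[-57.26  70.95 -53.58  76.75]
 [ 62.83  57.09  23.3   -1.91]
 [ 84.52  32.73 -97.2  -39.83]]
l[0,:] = [-70.84, 38.68, -90.37, 72.14]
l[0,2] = -90.37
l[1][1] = 28.39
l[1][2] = 46.19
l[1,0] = -83.94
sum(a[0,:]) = 36.86000000000001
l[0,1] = 38.68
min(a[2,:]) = -97.2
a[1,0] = 62.83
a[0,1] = 70.95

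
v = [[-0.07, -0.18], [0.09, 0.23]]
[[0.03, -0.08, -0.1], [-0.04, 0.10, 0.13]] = v @ [[-0.21, 0.59, 0.76],[-0.08, 0.22, 0.27]]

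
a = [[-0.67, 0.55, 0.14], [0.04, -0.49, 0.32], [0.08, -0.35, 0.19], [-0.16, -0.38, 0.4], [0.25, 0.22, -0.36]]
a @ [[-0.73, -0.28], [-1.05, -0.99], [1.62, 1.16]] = [[0.14, -0.19], [1.0, 0.85], [0.62, 0.54], [1.16, 0.88], [-1.0, -0.71]]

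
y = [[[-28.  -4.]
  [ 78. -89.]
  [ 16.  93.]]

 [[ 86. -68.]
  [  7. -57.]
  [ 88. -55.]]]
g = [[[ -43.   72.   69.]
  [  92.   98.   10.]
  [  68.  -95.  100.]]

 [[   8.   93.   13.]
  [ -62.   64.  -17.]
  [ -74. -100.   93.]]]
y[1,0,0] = 86.0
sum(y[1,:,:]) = 1.0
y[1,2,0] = 88.0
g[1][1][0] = -62.0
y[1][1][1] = -57.0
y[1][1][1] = -57.0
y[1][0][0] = 86.0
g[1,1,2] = -17.0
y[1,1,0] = 7.0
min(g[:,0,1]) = 72.0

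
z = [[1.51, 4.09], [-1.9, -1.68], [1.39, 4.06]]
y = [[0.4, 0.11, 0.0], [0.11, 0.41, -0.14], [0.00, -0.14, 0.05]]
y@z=[[0.40,  1.45], [-0.81,  -0.81], [0.34,  0.44]]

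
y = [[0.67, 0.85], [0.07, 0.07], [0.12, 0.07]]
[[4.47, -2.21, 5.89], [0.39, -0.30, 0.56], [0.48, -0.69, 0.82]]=y @ [[1.68, -7.81, 5.22], [3.94, 3.56, 2.82]]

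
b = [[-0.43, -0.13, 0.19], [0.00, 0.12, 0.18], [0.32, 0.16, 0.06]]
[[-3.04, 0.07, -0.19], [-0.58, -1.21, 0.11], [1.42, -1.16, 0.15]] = b @ [[4.02,-1.07,-0.24], [2.75,-3.47,1.56], [-5.03,-4.42,-0.45]]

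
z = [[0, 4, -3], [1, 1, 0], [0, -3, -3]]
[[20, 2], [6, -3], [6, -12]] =z@[[4, -5], [2, 2], [-4, 2]]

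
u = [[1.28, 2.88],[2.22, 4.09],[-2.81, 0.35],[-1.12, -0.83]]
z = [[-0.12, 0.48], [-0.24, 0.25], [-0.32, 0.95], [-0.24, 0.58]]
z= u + [[-1.40,-2.4], [-2.46,-3.84], [2.49,0.60], [0.88,1.41]]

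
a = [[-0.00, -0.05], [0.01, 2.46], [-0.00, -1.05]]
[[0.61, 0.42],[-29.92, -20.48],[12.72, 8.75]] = a@[[-12.71, 1.5], [-12.11, -8.33]]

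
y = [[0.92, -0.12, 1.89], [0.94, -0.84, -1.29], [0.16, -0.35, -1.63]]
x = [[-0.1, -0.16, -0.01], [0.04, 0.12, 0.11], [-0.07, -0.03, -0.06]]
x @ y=[[-0.24, 0.15, 0.03], [0.17, -0.14, -0.26], [-0.10, 0.05, 0.0]]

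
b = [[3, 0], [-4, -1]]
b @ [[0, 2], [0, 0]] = [[0, 6], [0, -8]]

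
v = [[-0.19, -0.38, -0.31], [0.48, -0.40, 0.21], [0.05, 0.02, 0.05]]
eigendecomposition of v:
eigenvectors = [[(0.19+0.65j),(0.19-0.65j),(-0.59+0j)], [0.73+0.00j,0.73-0.00j,(-0.31+0j)], [0.02-0.07j,(0.02+0.07j),0.75+0.00j]]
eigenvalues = [(-0.27+0.41j), (-0.27-0.41j), 0j]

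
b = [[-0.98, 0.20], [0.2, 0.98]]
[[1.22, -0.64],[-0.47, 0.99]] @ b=[[-1.32, -0.38], [0.66, 0.88]]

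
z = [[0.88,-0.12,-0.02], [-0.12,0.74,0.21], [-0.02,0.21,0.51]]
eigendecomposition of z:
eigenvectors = [[0.73, -0.67, -0.09], [-0.61, -0.59, -0.53], [-0.3, -0.44, 0.85]]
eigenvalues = [0.99, 0.76, 0.38]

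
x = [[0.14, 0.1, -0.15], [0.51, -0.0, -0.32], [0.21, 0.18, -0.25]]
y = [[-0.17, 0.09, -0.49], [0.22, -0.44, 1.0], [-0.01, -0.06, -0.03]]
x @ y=[[-0.0, -0.02, 0.04], [-0.08, 0.07, -0.24], [0.01, -0.05, 0.08]]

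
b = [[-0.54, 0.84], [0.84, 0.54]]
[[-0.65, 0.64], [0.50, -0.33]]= b@ [[0.77, -0.63],[-0.28, 0.36]]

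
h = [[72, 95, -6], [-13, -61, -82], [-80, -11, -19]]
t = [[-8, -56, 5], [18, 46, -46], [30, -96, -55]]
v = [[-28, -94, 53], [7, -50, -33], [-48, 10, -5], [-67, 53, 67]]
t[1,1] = 46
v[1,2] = -33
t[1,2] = -46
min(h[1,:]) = -82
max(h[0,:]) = 95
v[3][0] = -67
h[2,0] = -80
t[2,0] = 30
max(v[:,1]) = 53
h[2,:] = [-80, -11, -19]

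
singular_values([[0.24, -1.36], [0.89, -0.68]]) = [1.66, 0.63]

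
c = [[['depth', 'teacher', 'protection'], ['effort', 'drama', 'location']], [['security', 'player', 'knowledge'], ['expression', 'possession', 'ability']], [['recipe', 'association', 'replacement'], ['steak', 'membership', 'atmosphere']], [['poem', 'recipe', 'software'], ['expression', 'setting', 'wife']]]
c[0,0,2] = 'protection'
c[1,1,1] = 'possession'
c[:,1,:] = [['effort', 'drama', 'location'], ['expression', 'possession', 'ability'], ['steak', 'membership', 'atmosphere'], ['expression', 'setting', 'wife']]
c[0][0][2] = 'protection'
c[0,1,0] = 'effort'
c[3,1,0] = 'expression'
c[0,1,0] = 'effort'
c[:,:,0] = [['depth', 'effort'], ['security', 'expression'], ['recipe', 'steak'], ['poem', 'expression']]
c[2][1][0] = 'steak'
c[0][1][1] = 'drama'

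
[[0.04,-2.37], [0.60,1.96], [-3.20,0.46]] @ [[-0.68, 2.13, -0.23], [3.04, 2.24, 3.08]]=[[-7.23, -5.22, -7.31], [5.55, 5.67, 5.90], [3.57, -5.79, 2.15]]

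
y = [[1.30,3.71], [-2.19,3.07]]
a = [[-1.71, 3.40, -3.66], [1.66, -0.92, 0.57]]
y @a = [[3.94, 1.01, -2.64],[8.84, -10.27, 9.77]]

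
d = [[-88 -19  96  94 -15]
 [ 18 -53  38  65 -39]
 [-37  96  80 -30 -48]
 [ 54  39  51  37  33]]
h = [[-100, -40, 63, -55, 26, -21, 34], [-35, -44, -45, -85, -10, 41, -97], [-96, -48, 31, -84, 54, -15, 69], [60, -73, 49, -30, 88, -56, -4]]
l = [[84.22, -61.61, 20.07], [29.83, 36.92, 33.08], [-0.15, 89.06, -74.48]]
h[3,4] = 88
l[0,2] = 20.07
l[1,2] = 33.08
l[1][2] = 33.08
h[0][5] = -21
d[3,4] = 33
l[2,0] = -0.15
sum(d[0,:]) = 68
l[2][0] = -0.15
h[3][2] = 49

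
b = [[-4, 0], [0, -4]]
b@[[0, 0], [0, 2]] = [[0, 0], [0, -8]]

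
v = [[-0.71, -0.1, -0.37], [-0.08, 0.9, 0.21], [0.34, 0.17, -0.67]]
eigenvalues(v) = [(-0.7+0.35j), (-0.7-0.35j), (0.93+0j)]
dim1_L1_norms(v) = [1.18, 1.19, 1.18]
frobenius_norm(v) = 1.45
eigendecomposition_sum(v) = [[(-0.36+0.16j), (-0.01+0.04j), (-0.18-0.35j)],  [(-0.03-0.04j), (-0.01-0j), 0.04-0.03j],  [0.17+0.34j, (0.04+0.01j), (-0.34+0.19j)]] + [[-0.36-0.16j, (-0.01-0.04j), (-0.18+0.35j)], [-0.03+0.04j, (-0.01+0j), 0.04+0.03j], [0.17-0.34j, 0.04-0.01j, (-0.34-0.19j)]] + [[0.00+0.00j, -0.07+0.00j, (-0.01+0j)], [(-0.02-0j), (0.91-0j), 0.12-0.00j], [(-0-0j), 0.08-0.00j, 0.01-0.00j]]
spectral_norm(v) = 0.95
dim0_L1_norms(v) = [1.13, 1.17, 1.25]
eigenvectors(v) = [[(0.71+0j), 0.71-0.00j, (-0.08+0j)],[(0.02+0.1j), 0.02-0.10j, (0.99+0j)],[(-0.02-0.7j), (-0.02+0.7j), (0.09+0j)]]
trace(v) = -0.48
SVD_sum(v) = [[-0.08,-0.34,-0.14], [0.18,0.79,0.33], [-0.01,-0.03,-0.01]] + [[-0.57, 0.07, 0.13], [-0.23, 0.03, 0.05], [0.44, -0.06, -0.11]] + [[-0.06,  0.17,  -0.36], [-0.03,  0.08,  -0.17], [-0.10,  0.25,  -0.55]]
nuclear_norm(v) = 2.50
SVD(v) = [[-0.39, -0.75, 0.53], [0.92, -0.3, 0.25], [-0.03, 0.59, 0.81]] @ diag([0.9531989663530722, 0.7838923717681154, 0.7627741998961381]) @ [[0.21, 0.9, 0.38],[0.97, -0.12, -0.23],[-0.16, 0.41, -0.90]]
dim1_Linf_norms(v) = [0.71, 0.9, 0.67]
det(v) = 0.57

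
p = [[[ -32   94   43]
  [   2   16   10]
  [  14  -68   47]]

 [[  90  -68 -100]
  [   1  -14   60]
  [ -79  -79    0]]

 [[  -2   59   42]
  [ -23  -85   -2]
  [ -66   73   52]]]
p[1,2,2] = 0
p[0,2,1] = -68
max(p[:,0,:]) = 94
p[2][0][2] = 42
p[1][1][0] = 1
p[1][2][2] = 0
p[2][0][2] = 42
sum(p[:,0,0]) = 56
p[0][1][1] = 16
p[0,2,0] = 14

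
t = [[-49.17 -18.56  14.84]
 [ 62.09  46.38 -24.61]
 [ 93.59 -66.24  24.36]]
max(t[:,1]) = 46.38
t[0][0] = -49.17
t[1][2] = -24.61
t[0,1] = -18.56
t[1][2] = -24.61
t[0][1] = -18.56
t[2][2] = 24.36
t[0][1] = -18.56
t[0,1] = -18.56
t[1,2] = -24.61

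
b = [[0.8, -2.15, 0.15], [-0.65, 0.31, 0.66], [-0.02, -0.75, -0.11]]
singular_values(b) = [2.45, 0.84, 0.3]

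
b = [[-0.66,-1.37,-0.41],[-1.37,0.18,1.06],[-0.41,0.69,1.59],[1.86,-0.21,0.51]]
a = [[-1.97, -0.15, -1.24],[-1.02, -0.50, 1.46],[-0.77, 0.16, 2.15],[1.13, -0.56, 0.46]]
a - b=[[-1.31,1.22,-0.83], [0.35,-0.68,0.40], [-0.36,-0.53,0.56], [-0.73,-0.35,-0.05]]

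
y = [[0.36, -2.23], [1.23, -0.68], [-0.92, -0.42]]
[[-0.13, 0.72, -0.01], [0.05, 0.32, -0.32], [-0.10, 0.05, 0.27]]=y@[[0.08, 0.09, -0.28], [0.07, -0.31, -0.04]]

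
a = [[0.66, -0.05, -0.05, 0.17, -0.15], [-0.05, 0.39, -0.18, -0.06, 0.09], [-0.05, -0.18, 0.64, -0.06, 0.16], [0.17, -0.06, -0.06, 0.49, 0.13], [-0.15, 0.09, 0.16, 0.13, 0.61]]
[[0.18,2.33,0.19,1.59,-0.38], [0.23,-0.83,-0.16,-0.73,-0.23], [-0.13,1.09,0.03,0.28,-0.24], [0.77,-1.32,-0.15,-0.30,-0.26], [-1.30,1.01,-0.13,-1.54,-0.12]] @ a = [[0.32, 0.74, -0.46, 0.61, 0.19], [0.11, -0.28, 0.04, -0.29, -0.37], [-0.06, 0.39, -0.23, 0.02, 0.01], [0.57, -0.53, 0.08, 0.04, -0.46], [-1.15, 0.56, -0.13, -1.04, -0.01]]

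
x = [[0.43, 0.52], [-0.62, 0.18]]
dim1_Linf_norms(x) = [0.52, 0.62]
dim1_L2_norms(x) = [0.67, 0.65]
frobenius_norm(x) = 0.93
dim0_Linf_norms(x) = [0.62, 0.52]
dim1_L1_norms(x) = [0.95, 0.8]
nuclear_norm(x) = 1.29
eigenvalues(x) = [(0.3+0.55j), (0.3-0.55j)]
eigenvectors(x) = [[-0.15-0.66j, (-0.15+0.66j)], [0.74+0.00j, (0.74-0j)]]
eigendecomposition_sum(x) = [[(0.22+0.24j), (0.26-0.14j)],[(-0.31+0.17j), (0.09+0.31j)]] + [[0.21-0.24j, 0.26+0.14j],[(-0.31-0.17j), (0.09-0.31j)]]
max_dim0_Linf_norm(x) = 0.62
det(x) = 0.40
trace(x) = 0.61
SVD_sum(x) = [[0.55, 0.2], [-0.49, -0.18]] + [[-0.12, 0.32], [-0.13, 0.36]]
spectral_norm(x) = 0.78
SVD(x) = [[-0.75, 0.67], [0.67, 0.75]] @ diag([0.7811003105650649, 0.5118420702083398]) @ [[-0.94,-0.34], [-0.34,0.94]]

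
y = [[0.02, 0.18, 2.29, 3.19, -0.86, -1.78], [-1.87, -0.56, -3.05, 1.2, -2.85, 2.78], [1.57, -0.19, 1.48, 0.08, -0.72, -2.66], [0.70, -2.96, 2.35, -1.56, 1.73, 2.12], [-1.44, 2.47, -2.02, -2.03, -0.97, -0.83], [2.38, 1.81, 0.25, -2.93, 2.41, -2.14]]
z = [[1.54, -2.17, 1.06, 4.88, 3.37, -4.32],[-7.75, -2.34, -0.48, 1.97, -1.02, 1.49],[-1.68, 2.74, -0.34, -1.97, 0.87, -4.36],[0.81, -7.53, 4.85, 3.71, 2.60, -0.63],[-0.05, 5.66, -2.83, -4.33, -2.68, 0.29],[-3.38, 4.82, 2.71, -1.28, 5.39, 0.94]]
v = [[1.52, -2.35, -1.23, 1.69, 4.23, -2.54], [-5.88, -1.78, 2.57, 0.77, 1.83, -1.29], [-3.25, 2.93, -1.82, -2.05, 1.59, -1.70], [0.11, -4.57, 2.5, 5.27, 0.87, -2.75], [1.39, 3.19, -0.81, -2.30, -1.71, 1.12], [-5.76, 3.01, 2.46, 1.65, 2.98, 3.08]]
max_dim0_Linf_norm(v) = 5.88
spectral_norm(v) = 10.84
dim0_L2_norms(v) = [9.09, 7.58, 4.94, 6.59, 6.03, 5.41]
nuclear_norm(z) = 41.33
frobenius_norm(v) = 16.54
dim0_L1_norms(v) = [17.91, 17.83, 11.39, 13.73, 13.21, 12.48]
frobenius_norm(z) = 20.26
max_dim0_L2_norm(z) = 11.39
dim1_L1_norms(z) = [17.34, 15.05, 11.96, 20.13, 15.84, 18.52]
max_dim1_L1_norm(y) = 12.31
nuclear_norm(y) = 23.10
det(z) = -6056.73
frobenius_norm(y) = 11.52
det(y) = 274.36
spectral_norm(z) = 14.54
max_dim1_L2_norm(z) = 10.09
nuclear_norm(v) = 33.22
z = v + y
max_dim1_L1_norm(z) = 20.13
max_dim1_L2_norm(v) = 8.33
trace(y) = -3.73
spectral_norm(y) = 7.61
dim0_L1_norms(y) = [7.98, 8.17, 11.44, 10.99, 9.54, 12.31]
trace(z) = 0.83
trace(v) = 4.56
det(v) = 3250.16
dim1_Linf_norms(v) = [4.23, 5.88, 3.25, 5.27, 3.19, 5.76]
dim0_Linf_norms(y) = [2.38, 2.96, 3.05, 3.19, 2.85, 2.78]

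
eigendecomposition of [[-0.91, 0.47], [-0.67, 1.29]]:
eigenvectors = [[-0.95, -0.22],[-0.31, -0.97]]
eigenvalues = [-0.76, 1.14]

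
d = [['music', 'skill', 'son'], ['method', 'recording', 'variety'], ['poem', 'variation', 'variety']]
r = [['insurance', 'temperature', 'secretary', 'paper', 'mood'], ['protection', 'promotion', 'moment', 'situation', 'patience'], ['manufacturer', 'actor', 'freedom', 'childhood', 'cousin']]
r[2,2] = 'freedom'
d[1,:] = ['method', 'recording', 'variety']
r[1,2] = 'moment'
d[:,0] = ['music', 'method', 'poem']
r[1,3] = 'situation'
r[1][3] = 'situation'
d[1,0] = 'method'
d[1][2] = 'variety'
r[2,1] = 'actor'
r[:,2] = ['secretary', 'moment', 'freedom']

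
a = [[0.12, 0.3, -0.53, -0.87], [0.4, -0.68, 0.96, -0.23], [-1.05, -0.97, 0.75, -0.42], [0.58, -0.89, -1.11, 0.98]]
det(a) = 2.91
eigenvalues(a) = [(1.32+0.83j), (1.32-0.83j), (-0.73+0.82j), (-0.73-0.82j)]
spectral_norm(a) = 2.11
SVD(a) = [[0.04, -0.45, -0.34, 0.83], [-0.35, 0.38, 0.69, 0.51], [-0.64, 0.47, -0.61, 0.04], [0.68, 0.66, -0.19, 0.25]] @ diag([2.1099061505730834, 1.6348617055628587, 1.0100017439446867, 0.835356041868776]) @ [[0.44, 0.12, -0.76, 0.47], [-0.01, -0.88, 0.14, 0.46], [0.76, 0.19, 0.59, 0.2], [0.48, -0.42, -0.24, -0.73]]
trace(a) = 1.17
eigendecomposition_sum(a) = [[0.28+0.40j, (0.24+0.11j), (-0.06-0.51j), (-0.28+0.21j)], [(-0.08+0.24j), 0.03+0.14j, 0.20-0.18j, -0.17-0.05j], [(-0.44+0.07j), (-0.19+0.16j), 0.45+0.15j, -0.07-0.31j], [0.24-0.77j, (-0.1-0.43j), (-0.61+0.61j), (0.57+0.14j)]] + [[0.28-0.40j,0.24-0.11j,(-0.06+0.51j),(-0.28-0.21j)], [-0.08-0.24j,0.03-0.14j,0.20+0.18j,-0.17+0.05j], [(-0.44-0.07j),-0.19-0.16j,0.45-0.15j,-0.07+0.31j], [(0.24+0.77j),-0.10+0.43j,(-0.61-0.61j),(0.57-0.14j)]] + [[(-0.22+0.12j), (-0.09-0.33j), (-0.2+0.12j), (-0.16-0.03j)],  [(0.28+0.2j), (-0.37+0.32j), (0.28+0.19j), 0.06+0.22j],  [(-0.08+0.24j), -0.30-0.19j, -0.07+0.23j, (-0.14+0.09j)],  [(0.05+0.24j), (-0.35-0.01j), 0.06+0.23j, (-0.08+0.14j)]] + [[-0.22-0.12j, -0.09+0.33j, (-0.2-0.12j), (-0.16+0.03j)], [(0.28-0.2j), -0.37-0.32j, (0.28-0.19j), 0.06-0.22j], [(-0.08-0.24j), -0.30+0.19j, -0.07-0.23j, (-0.14-0.09j)], [(0.05-0.24j), (-0.35+0.01j), (0.06-0.23j), -0.08-0.14j]]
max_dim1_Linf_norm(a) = 1.11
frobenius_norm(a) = 2.97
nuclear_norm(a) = 5.59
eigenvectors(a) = [[0.28-0.36j, (0.28+0.36j), (0.19-0.4j), (0.19+0.4j)],[(0.24+0.01j), 0.24-0.01j, -0.63+0.00j, (-0.63-0j)],[0.19+0.37j, (0.19-0.37j), (-0.13-0.44j), -0.13+0.44j],[(-0.75+0j), -0.75-0.00j, -0.33-0.31j, (-0.33+0.31j)]]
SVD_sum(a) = [[0.04, 0.01, -0.06, 0.04], [-0.33, -0.09, 0.56, -0.35], [-0.59, -0.17, 1.02, -0.63], [0.64, 0.18, -1.09, 0.67]] + [[0.01,  0.65,  -0.10,  -0.34], [-0.01,  -0.54,  0.08,  0.28], [-0.01,  -0.67,  0.10,  0.35], [-0.01,  -0.94,  0.15,  0.50]] + [[-0.26,-0.06,-0.2,-0.07], [0.53,0.13,0.42,0.14], [-0.47,-0.12,-0.37,-0.12], [-0.15,-0.04,-0.12,-0.04]] + [[0.33, -0.29, -0.16, -0.50], [0.20, -0.18, -0.10, -0.31], [0.02, -0.01, -0.01, -0.02], [0.1, -0.09, -0.05, -0.15]]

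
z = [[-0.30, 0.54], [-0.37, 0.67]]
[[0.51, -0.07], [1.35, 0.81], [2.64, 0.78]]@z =[[-0.13, 0.23], [-0.70, 1.27], [-1.08, 1.95]]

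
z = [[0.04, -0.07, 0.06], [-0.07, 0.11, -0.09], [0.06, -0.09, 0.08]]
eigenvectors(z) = [[0.44, -0.90, 0.05], [-0.69, -0.29, 0.67], [0.58, 0.32, 0.74]]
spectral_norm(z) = 0.23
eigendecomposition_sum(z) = [[0.04, -0.07, 0.06], [-0.07, 0.11, -0.09], [0.06, -0.09, 0.08]] + [[-0.00, -0.0, 0.0], [-0.0, -0.00, 0.0], [0.0, 0.0, -0.0]] + [[0.00, 0.00, 0.0], [0.00, 0.0, 0.00], [0.00, 0.00, 0.0]]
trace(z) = 0.23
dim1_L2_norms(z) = [0.1, 0.16, 0.13]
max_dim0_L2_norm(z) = 0.16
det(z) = -0.00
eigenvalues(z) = [0.23, -0.0, 0.0]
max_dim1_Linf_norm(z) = 0.11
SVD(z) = [[-0.44, -0.9, 0.05], [0.69, -0.29, 0.67], [-0.58, 0.32, 0.74]] @ diag([0.2307914864666467, 0.004577641671962643, 0.0037861552053159424]) @ [[-0.44,0.69,-0.58], [0.90,0.29,-0.32], [0.05,0.67,0.74]]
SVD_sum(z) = [[0.04, -0.07, 0.06], [-0.07, 0.11, -0.09], [0.06, -0.09, 0.08]] + [[-0.0, -0.00, 0.00],[-0.00, -0.0, 0.0],[0.00, 0.00, -0.0]] + [[0.00, 0.00, 0.0], [0.00, 0.00, 0.0], [0.00, 0.00, 0.00]]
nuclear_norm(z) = 0.24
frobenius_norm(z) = 0.23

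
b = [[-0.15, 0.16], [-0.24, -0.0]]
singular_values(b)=[0.3, 0.13]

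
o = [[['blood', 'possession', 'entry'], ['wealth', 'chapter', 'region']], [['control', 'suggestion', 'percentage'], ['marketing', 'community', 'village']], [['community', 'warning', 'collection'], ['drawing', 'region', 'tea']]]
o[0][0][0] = 'blood'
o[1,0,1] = 'suggestion'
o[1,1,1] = 'community'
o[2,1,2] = 'tea'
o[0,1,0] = 'wealth'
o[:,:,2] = [['entry', 'region'], ['percentage', 'village'], ['collection', 'tea']]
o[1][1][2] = 'village'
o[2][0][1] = 'warning'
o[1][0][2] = 'percentage'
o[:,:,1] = [['possession', 'chapter'], ['suggestion', 'community'], ['warning', 'region']]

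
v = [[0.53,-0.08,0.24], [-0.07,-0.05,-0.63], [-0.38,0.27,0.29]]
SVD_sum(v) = [[0.13, 0.03, 0.37],  [-0.21, -0.05, -0.58],  [0.06, 0.01, 0.15]] + [[0.38, -0.16, -0.12], [0.12, -0.05, -0.04], [-0.46, 0.20, 0.15]] + [[0.02, 0.05, -0.01], [0.02, 0.05, -0.01], [0.02, 0.06, -0.01]]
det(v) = 0.05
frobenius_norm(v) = 1.02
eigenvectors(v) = [[(-0.48+0j),-0.06+0.38j,(-0.06-0.38j)], [(-0.79+0j),(0.69+0j),0.69-0.00j], [0.38+0.00j,(-0.36-0.5j),(-0.36+0.5j)]]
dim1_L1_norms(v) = [0.85, 0.75, 0.94]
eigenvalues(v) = [(0.21+0j), (0.28+0.42j), (0.28-0.42j)]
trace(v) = 0.77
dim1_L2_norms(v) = [0.59, 0.64, 0.55]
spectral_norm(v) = 0.75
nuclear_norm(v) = 1.54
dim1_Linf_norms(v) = [0.53, 0.63, 0.38]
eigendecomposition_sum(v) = [[0.18-0.00j, 0.08+0.00j, 0.13-0.00j], [0.29-0.00j, 0.14+0.00j, 0.22-0.00j], [-0.14+0.00j, -0.07-0.00j, (-0.1+0j)]] + [[0.18-0.07j, -0.08-0.07j, (0.05-0.23j)], [(-0.18-0.3j), (-0.09+0.17j), (-0.42-0.03j)], [(-0.12+0.28j), 0.17-0.02j, (0.2+0.32j)]] + [[(0.18+0.07j), (-0.08+0.07j), 0.05+0.23j], [-0.18+0.30j, (-0.09-0.17j), (-0.42+0.03j)], [(-0.12-0.28j), 0.17+0.02j, (0.2-0.32j)]]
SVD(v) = [[0.53,0.62,0.58], [-0.82,0.20,0.54], [0.22,-0.76,0.62]] @ diag([0.7536392135873567, 0.6872524019715094, 0.10154837136961474]) @ [[0.34,0.08,0.94],[0.88,-0.38,-0.28],[0.34,0.92,-0.2]]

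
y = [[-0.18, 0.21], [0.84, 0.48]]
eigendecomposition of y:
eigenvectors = [[-0.72, -0.24], [0.70, -0.97]]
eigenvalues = [-0.38, 0.68]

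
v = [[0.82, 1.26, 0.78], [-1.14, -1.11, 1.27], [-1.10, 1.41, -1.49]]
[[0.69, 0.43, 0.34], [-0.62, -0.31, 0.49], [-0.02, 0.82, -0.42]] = v @ [[0.32, -0.17, -0.06],[0.30, 0.45, 0.07],[0.06, -0.0, 0.39]]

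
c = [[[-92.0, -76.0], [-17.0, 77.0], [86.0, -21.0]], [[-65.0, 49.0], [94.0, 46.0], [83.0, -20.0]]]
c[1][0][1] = 49.0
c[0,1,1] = 77.0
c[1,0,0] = -65.0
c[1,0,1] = 49.0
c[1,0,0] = -65.0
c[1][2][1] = -20.0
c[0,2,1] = -21.0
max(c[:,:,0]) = 94.0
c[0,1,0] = -17.0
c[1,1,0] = 94.0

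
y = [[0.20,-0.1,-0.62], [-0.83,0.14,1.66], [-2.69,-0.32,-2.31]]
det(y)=0.282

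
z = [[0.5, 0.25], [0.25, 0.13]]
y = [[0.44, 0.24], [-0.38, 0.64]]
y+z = [[0.94, 0.49], [-0.13, 0.77]]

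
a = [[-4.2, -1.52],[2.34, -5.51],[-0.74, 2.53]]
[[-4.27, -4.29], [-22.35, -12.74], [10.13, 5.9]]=a@[[-0.39, 0.16], [3.89, 2.38]]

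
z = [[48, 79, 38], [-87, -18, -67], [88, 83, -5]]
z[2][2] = -5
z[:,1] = [79, -18, 83]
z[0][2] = 38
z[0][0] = 48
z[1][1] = -18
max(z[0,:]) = 79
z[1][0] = -87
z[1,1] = -18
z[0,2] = 38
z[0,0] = 48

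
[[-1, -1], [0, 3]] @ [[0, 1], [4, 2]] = [[-4, -3], [12, 6]]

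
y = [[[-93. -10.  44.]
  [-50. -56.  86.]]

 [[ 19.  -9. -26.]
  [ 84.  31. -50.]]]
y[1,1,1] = 31.0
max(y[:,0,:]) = 44.0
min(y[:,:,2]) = -50.0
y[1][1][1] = 31.0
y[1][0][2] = -26.0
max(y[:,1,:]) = 86.0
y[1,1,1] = 31.0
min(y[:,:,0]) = -93.0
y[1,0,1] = -9.0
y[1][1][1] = 31.0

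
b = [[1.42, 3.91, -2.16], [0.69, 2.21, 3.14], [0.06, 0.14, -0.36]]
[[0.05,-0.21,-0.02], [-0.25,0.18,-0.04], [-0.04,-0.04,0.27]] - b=[[-1.37, -4.12, 2.14],  [-0.94, -2.03, -3.18],  [-0.1, -0.18, 0.63]]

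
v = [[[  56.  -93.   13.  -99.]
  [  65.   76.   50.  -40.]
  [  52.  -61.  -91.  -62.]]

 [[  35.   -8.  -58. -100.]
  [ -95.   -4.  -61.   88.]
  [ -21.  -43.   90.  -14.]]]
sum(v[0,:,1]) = -78.0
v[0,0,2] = 13.0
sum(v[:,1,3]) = 48.0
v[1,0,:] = [35.0, -8.0, -58.0, -100.0]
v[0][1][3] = -40.0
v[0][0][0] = 56.0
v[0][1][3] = -40.0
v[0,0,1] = -93.0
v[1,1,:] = [-95.0, -4.0, -61.0, 88.0]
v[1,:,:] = [[35.0, -8.0, -58.0, -100.0], [-95.0, -4.0, -61.0, 88.0], [-21.0, -43.0, 90.0, -14.0]]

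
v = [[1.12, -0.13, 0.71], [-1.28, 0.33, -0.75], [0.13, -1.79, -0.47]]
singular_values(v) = [2.05, 1.82, 0.0]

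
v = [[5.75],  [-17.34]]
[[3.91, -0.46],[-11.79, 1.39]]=v @ [[0.68, -0.08]]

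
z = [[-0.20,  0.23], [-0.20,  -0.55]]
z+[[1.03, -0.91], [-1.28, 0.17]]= [[0.83, -0.68], [-1.48, -0.38]]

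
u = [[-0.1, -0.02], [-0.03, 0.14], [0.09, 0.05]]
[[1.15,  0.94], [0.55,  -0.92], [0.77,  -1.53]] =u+[[1.25,0.96],[0.58,-1.06],[0.68,-1.58]]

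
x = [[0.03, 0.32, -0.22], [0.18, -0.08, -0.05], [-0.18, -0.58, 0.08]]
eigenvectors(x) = [[0.61+0.00j, 0.10+0.38j, 0.10-0.38j], [(0.28+0j), (0.37-0.25j), (0.37+0.25j)], [(-0.74+0j), (0.81+0j), (0.81-0j)]]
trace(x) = 0.03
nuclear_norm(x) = 1.07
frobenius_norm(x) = 0.75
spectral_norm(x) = 0.71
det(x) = 0.02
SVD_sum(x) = [[0.08,0.34,-0.09], [-0.0,-0.02,0.01], [-0.14,-0.57,0.15]] + [[-0.03, 0.01, 0.0], [0.19, -0.05, -0.03], [-0.02, 0.01, 0.00]] + [[-0.03, -0.03, -0.13], [-0.01, -0.01, -0.03], [-0.02, -0.02, -0.08]]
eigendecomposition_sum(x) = [[0.17+0.00j, 0.25+0.00j, (-0.13-0j)], [(0.08+0j), 0.11+0.00j, (-0.06-0j)], [-0.20+0.00j, (-0.31+0j), 0.16+0.00j]] + [[(-0.07+0.02j), (0.04-0.08j), -0.04-0.01j], [0.05+0.06j, -0.10-0.01j, 0.01+0.05j], [0.01+0.15j, -0.14-0.11j, -0.04+0.08j]] + [[(-0.07-0.02j), 0.04+0.08j, (-0.04+0.01j)], [(0.05-0.06j), -0.10+0.01j, (0.01-0.05j)], [0.01-0.15j, (-0.14+0.11j), (-0.04-0.08j)]]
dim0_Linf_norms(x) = [0.18, 0.58, 0.22]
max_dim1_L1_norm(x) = 0.84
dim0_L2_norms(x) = [0.26, 0.67, 0.24]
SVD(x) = [[-0.51, 0.14, 0.85], [0.03, -0.98, 0.18], [0.86, 0.12, 0.50]] @ diag([0.7074482585400813, 0.2035516283904007, 0.16212247243433694]) @ [[-0.23, -0.94, 0.25], [-0.95, 0.27, 0.13], [-0.19, -0.21, -0.96]]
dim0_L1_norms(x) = [0.39, 0.98, 0.35]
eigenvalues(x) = [(0.45+0j), (-0.21+0.1j), (-0.21-0.1j)]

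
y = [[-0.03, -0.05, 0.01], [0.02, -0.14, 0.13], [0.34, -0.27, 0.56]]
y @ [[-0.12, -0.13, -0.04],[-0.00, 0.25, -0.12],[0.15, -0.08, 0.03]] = [[0.01, -0.01, 0.01], [0.02, -0.05, 0.02], [0.04, -0.16, 0.04]]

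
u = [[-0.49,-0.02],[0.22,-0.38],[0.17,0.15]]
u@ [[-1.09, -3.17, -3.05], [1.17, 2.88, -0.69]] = [[0.51, 1.5, 1.51], [-0.68, -1.79, -0.41], [-0.01, -0.11, -0.62]]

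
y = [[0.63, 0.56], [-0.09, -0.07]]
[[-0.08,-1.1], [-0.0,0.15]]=y @[[1.29, -1.47], [-1.59, -0.31]]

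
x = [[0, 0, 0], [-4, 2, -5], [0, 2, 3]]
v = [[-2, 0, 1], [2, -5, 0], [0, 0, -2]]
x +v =[[-2, 0, 1], [-2, -3, -5], [0, 2, 1]]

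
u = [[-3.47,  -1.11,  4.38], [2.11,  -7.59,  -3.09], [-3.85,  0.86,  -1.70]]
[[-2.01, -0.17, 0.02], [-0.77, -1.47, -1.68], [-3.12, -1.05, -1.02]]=u @ [[0.77, 0.23, 0.21], [0.23, 0.18, 0.19], [0.21, 0.19, 0.22]]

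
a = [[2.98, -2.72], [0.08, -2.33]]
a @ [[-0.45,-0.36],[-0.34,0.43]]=[[-0.42, -2.24], [0.76, -1.03]]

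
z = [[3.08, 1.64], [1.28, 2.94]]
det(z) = 6.956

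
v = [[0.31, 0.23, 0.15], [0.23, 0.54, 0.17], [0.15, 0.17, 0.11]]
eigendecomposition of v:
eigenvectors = [[-0.51, -0.77, -0.37], [-0.79, 0.59, -0.14], [-0.33, -0.22, 0.92]]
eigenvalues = [0.76, 0.18, 0.02]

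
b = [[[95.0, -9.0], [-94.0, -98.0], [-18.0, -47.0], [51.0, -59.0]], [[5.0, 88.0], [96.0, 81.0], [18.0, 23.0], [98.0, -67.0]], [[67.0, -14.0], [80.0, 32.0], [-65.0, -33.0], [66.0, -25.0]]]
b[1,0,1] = 88.0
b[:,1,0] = [-94.0, 96.0, 80.0]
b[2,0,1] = -14.0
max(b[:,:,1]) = 88.0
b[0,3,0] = 51.0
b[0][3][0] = 51.0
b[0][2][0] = -18.0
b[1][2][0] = 18.0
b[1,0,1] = 88.0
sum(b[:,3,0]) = 215.0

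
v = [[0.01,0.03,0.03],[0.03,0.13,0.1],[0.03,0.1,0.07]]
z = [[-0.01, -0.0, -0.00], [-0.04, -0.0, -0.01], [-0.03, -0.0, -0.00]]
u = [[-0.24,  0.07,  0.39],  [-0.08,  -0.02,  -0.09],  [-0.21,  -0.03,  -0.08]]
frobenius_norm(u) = 0.53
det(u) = 0.00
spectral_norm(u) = 0.47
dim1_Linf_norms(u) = [0.39, 0.09, 0.21]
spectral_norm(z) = 0.05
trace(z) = -0.01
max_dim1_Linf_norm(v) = 0.13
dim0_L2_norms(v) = [0.04, 0.17, 0.13]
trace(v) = 0.21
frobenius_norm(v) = 0.21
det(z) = 0.00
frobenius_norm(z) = 0.05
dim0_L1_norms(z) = [0.08, 0.0, 0.01]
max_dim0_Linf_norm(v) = 0.13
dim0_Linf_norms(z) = [0.04, 0.0, 0.01]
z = v @ u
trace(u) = -0.34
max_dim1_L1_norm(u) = 0.7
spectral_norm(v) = 0.21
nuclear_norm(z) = 0.06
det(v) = -0.00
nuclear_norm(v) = 0.23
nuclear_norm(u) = 0.72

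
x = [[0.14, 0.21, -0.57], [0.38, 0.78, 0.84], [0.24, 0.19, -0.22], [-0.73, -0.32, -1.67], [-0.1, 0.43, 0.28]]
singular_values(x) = [2.21, 0.78, 0.46]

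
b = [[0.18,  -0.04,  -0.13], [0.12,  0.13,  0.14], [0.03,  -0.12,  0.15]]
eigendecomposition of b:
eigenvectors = [[(-0.8+0j),0.26-0.39j,0.26+0.39j], [-0.44+0.00j,-0.70+0.00j,(-0.7-0j)], [(0.4+0j),(-0.16-0.51j),-0.16+0.51j]]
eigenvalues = [(0.22+0j), (0.12+0.17j), (0.12-0.17j)]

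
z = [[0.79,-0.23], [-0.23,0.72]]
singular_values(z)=[0.99, 0.52]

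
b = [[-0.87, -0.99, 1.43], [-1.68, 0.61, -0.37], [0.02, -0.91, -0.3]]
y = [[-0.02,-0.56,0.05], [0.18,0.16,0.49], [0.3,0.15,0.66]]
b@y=[[0.27, 0.54, 0.42],  [0.03, 0.98, -0.03],  [-0.25, -0.2, -0.64]]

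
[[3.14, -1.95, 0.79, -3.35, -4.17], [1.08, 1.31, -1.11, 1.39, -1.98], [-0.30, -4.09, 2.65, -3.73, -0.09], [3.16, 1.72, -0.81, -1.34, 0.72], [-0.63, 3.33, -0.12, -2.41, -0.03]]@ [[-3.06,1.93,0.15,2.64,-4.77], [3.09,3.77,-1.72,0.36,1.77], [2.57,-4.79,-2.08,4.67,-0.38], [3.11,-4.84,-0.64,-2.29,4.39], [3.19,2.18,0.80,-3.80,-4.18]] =[[-37.32,2.05,0.99,34.79,-16.01], [-4.10,1.3,-2.26,2.48,11.97], [-16.8,-10.83,3.79,18.99,-22.81], [-8.31,24.52,0.63,5.51,-20.61], [4.32,23.51,-4.05,4.61,-1.51]]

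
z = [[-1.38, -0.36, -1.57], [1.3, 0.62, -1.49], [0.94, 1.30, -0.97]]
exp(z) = [[-0.10, -0.58, 0.04], [0.20, 0.58, -1.15], [0.41, 0.55, -0.4]]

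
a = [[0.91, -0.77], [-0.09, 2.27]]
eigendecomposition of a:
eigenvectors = [[-1.00, 0.48], [-0.06, -0.88]]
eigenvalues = [0.86, 2.32]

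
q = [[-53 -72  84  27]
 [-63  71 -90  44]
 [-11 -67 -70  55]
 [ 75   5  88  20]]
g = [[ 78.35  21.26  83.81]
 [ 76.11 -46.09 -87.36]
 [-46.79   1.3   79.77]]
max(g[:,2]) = 83.81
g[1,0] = 76.11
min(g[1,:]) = -87.36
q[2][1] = -67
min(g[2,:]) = -46.79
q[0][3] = 27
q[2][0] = -11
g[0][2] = 83.81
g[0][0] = 78.35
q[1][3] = 44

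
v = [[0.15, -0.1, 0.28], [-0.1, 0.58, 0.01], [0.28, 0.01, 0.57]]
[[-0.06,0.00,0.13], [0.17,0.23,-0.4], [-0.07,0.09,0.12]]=v @ [[-0.46,0.52,0.81],[0.21,0.49,-0.55],[0.10,-0.10,-0.17]]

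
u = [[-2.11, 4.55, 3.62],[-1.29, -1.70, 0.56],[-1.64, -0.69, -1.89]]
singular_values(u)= [6.31, 2.58, 1.83]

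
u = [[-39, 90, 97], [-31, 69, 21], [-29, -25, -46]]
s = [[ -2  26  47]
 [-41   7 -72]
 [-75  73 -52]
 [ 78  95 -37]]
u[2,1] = -25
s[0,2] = 47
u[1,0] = -31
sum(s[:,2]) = -114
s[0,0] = -2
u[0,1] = 90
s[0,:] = [-2, 26, 47]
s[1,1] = 7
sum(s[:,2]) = -114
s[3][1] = 95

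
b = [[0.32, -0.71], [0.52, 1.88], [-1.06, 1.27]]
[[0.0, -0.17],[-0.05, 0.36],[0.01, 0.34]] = b@[[-0.03,-0.07], [-0.02,0.21]]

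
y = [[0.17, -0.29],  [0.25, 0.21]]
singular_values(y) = [0.36, 0.3]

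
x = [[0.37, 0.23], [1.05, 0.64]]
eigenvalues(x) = [-0.0, 1.01]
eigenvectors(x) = [[-0.52, -0.34], [0.85, -0.94]]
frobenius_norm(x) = 1.30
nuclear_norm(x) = 1.31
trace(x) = 1.01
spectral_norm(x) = 1.30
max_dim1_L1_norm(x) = 1.69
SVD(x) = [[-0.33, -0.94], [-0.94, 0.33]] @ diag([1.3045639195876857, 0.0036027364619171938]) @ [[-0.85,-0.52], [0.52,-0.85]]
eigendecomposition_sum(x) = [[-0.00, 0.0], [0.0, -0.00]] + [[0.37, 0.23], [1.05, 0.64]]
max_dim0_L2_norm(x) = 1.11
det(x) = -0.00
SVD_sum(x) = [[0.37, 0.23],[1.05, 0.64]] + [[-0.00, 0.0], [0.0, -0.00]]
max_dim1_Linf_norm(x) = 1.05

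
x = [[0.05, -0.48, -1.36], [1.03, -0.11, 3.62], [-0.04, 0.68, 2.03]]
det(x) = -0.01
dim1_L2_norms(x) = [1.44, 3.77, 2.14]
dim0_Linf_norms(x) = [1.03, 0.68, 3.62]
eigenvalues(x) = [-0.78, 0.0, 2.75]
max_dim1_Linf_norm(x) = 3.62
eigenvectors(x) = [[-0.18,-0.75,-0.43], [-0.96,-0.63,0.64], [0.23,0.2,0.63]]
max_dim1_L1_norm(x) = 4.76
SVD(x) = [[0.31, 0.49, 0.82], [-0.84, 0.55, -0.02], [-0.46, -0.68, 0.58]] @ diag([4.459773141108441, 0.9773537917370704, 0.0017594388117555028]) @ [[-0.19, -0.08, -0.98], [0.63, -0.77, -0.05], [0.75, 0.63, -0.20]]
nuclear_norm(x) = 5.44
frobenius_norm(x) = 4.57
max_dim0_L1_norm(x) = 7.01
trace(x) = 1.97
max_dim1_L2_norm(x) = 3.77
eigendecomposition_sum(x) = [[0.16, -0.12, 0.23],[0.86, -0.65, 1.24],[-0.20, 0.15, -0.3]] + [[0.0, -0.00, 0.0],  [0.00, -0.0, 0.00],  [-0.00, 0.00, -0.00]] + [[-0.11, -0.36, -1.59], [0.17, 0.54, 2.37], [0.17, 0.53, 2.33]]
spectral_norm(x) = 4.46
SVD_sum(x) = [[-0.25, -0.11, -1.33], [0.69, 0.31, 3.65], [0.38, 0.17, 1.99]] + [[0.3, -0.37, -0.03], [0.34, -0.42, -0.03], [-0.42, 0.51, 0.04]] + [[0.00, 0.0, -0.0], [-0.00, -0.0, 0.00], [0.0, 0.00, -0.0]]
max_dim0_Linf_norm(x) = 3.62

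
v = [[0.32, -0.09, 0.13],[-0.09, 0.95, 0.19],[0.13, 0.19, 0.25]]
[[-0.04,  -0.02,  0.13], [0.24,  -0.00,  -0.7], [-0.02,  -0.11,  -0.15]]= v@ [[0.16, 0.29, 0.33], [0.36, 0.17, -0.65], [-0.44, -0.72, -0.29]]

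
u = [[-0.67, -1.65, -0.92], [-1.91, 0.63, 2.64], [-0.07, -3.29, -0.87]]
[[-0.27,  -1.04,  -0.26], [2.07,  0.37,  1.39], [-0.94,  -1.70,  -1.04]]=u@[[-0.56,0.18,-0.49],[0.21,0.47,0.30],[0.33,0.16,0.1]]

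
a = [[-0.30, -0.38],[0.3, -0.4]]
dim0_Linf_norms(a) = [0.3, 0.4]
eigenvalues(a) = [(-0.35+0.33j), (-0.35-0.33j)]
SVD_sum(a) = [[0.02, -0.36], [0.02, -0.41]] + [[-0.32, -0.02], [0.28, 0.01]]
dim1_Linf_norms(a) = [0.38, 0.4]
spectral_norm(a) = 0.55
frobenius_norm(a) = 0.70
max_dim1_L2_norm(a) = 0.5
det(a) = 0.23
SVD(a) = [[0.66,0.75], [0.75,-0.66]] @ diag([0.5519861583245627, 0.42392367357590555]) @ [[0.05,-1.00], [-1.00,-0.05]]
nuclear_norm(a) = 0.98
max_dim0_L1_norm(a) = 0.78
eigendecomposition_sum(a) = [[(-0.15+0.19j), (-0.19-0.2j)], [0.15+0.16j, (-0.2+0.14j)]] + [[(-0.15-0.19j), (-0.19+0.2j)], [(0.15-0.16j), -0.20-0.14j]]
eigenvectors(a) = [[0.75+0.00j, 0.75-0.00j], [(0.1-0.66j), 0.10+0.66j]]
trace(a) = -0.70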